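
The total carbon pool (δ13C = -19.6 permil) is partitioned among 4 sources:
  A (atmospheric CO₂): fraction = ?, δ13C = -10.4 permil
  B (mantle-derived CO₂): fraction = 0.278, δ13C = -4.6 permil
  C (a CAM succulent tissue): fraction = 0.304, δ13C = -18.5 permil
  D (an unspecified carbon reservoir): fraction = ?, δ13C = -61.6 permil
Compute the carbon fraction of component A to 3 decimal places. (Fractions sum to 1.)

Let f_A and f_D be the unknown fractions; fractions sum to 1 so f_A + f_D = 0.418.
Mass balance: Σ fᵢ·δᵢ = δ_bulk ⇒ f_A·(-10.4) + f_D·(-61.6) = -19.6 − (-6.903) = -12.697
Substitute f_D = 0.418 − f_A:
f_A·(-10.4 − -61.6) = -12.697 − 0.418×(-61.6) = 13.052
f_A = 13.052 / 51.2 = 0.2549

0.255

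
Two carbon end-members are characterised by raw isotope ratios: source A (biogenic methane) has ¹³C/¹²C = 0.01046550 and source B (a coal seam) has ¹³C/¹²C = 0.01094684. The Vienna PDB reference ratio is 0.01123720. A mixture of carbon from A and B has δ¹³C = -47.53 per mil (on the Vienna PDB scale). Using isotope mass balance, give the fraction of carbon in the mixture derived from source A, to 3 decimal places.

δ_A = (0.01046550/0.01123720 − 1)×1000 = (0.931326 − 1)×1000 = -68.674 per mil
δ_B = (0.01094684/0.01123720 − 1)×1000 = (0.974161 − 1)×1000 = -25.839 per mil
f_A = (δ_mix − δ_B)/(δ_A − δ_B) = (-47.53 − (-25.839))/(-68.674 − (-25.839))
f_A = -21.691 / -42.835 = 0.5064

0.506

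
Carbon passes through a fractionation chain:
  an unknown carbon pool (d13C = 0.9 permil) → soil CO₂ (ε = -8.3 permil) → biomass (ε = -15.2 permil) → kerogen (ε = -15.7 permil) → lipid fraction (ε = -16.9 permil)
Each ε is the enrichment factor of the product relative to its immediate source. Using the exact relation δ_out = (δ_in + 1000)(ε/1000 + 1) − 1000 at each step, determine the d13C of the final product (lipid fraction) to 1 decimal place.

-54.1 permil

step 1: δ = (0.90 + 1000)·(-8.3/1000 + 1) − 1000 = -7.41 permil
step 2: δ = (-7.41 + 1000)·(-15.2/1000 + 1) − 1000 = -22.49 permil
step 3: δ = (-22.49 + 1000)·(-15.7/1000 + 1) − 1000 = -37.84 permil
step 4: δ = (-37.84 + 1000)·(-16.9/1000 + 1) − 1000 = -54.10 permil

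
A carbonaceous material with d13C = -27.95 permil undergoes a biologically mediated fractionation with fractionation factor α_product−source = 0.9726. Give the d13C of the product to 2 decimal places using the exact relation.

δ_product = (δ_source + 1000)·α − 1000
δ_product = (-27.95 + 1000) × 0.9726 − 1000
δ_product = 945.416 − 1000 = -54.584 permil

-54.58 permil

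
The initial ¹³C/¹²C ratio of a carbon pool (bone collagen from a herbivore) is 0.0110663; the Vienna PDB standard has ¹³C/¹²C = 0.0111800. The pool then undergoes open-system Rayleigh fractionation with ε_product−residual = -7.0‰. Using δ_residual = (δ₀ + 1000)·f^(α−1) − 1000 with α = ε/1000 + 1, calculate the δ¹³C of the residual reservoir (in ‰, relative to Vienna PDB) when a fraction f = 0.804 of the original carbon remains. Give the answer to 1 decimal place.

δ₀ = (0.0110663/0.0111800 − 1)×1000 = (0.989830 − 1)×1000 = -10.170‰
α − 1 = ε/1000 = -0.0070
f^(α−1) = 0.804^(-0.0070) = 1.001528
δ_res = (-10.170 + 1000) × 1.001528 − 1000 = 991.343 − 1000 = -8.66‰

-8.7‰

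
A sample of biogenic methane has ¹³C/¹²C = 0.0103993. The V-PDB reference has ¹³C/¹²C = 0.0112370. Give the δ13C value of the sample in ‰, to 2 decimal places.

-74.55‰

δ13C = (R_sample / R_standard − 1) × 1000
R_sample / R_standard = 0.0103993 / 0.0112370 = 0.925452
δ13C = (0.925452 − 1) × 1000 = -74.548‰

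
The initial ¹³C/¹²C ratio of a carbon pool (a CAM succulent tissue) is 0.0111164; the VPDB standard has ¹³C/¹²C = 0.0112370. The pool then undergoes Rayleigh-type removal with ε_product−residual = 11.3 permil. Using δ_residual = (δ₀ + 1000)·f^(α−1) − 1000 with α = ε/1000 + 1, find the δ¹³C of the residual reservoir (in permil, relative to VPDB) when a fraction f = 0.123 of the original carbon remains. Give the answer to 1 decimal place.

δ₀ = (0.0111164/0.0112370 − 1)×1000 = (0.989268 − 1)×1000 = -10.732 permil
α − 1 = ε/1000 = 0.0113
f^(α−1) = 0.123^(0.0113) = 0.976598
δ_res = (-10.732 + 1000) × 0.976598 − 1000 = 966.117 − 1000 = -33.88 permil

-33.9 permil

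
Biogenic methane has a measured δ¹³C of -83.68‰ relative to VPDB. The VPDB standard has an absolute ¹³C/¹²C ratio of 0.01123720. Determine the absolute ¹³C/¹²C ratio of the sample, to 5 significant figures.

0.010297

R_sample = R_standard × (δ¹³C/1000 + 1)
R_sample = 0.01123720 × (-83.68/1000 + 1) = 0.01123720 × 0.916320
R_sample = 0.0102969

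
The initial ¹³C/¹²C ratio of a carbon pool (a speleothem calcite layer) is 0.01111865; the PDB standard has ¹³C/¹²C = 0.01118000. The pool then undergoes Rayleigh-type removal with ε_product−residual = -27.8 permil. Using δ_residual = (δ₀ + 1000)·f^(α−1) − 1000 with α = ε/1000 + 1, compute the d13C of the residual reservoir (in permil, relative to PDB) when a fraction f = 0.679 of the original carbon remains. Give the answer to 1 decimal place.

5.3 permil

δ₀ = (0.01111865/0.01118000 − 1)×1000 = (0.994513 − 1)×1000 = -5.487 permil
α − 1 = ε/1000 = -0.0278
f^(α−1) = 0.679^(-0.0278) = 1.010820
δ_res = (-5.487 + 1000) × 1.010820 − 1000 = 1005.274 − 1000 = 5.27 permil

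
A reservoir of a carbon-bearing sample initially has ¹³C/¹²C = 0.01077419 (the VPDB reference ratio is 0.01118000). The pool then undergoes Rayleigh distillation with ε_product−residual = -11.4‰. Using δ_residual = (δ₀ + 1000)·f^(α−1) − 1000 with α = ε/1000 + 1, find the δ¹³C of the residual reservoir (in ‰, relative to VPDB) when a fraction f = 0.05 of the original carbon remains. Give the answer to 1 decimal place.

-2.8‰

δ₀ = (0.01077419/0.01118000 − 1)×1000 = (0.963702 − 1)×1000 = -36.298‰
α − 1 = ε/1000 = -0.0114
f^(α−1) = 0.05^(-0.0114) = 1.034741
δ_res = (-36.298 + 1000) × 1.034741 − 1000 = 997.182 − 1000 = -2.82‰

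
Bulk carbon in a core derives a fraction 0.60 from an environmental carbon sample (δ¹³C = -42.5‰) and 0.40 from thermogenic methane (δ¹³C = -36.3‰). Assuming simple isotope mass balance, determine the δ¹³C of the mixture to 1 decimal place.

δ_mix = f_A·δ_A + f_B·δ_B
δ_mix = 0.60 × (-42.5) + 0.40 × (-36.3)
δ_mix = -25.50 + -14.52 = -40.02‰

-40.0‰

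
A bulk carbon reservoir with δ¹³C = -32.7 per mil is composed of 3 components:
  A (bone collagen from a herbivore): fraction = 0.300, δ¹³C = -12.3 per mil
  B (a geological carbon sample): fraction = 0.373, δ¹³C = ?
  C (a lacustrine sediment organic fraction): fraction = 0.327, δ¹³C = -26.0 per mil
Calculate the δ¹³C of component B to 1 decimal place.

-55.0 per mil

Isotope mass balance: δ_bulk = Σ fᵢ·δᵢ.
-32.7 = 0.300×(-12.3) + 0.373×δ_B + 0.327×(-26.0)
0.373·δ_B = -32.7 − (-12.192) = -20.508
δ_B = -20.508 / 0.373 = -54.98 per mil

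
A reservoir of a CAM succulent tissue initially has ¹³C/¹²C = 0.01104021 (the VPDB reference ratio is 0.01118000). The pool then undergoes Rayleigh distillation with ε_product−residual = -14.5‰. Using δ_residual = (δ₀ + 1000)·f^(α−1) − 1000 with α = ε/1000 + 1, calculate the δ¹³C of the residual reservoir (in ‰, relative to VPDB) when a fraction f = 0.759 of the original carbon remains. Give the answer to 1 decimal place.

-8.5‰

δ₀ = (0.01104021/0.01118000 − 1)×1000 = (0.987496 − 1)×1000 = -12.504‰
α − 1 = ε/1000 = -0.0145
f^(α−1) = 0.759^(-0.0145) = 1.004006
δ_res = (-12.504 + 1000) × 1.004006 − 1000 = 991.453 − 1000 = -8.55‰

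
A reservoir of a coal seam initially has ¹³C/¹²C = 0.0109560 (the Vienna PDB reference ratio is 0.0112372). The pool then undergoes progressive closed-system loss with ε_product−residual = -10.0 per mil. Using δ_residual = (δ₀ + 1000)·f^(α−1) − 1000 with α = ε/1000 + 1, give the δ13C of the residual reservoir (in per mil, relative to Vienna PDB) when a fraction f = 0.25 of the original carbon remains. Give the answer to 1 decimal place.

-11.4 per mil

δ₀ = (0.0109560/0.0112372 − 1)×1000 = (0.974976 − 1)×1000 = -25.024 per mil
α − 1 = ε/1000 = -0.0100
f^(α−1) = 0.25^(-0.0100) = 1.013959
δ_res = (-25.024 + 1000) × 1.013959 − 1000 = 988.586 − 1000 = -11.41 per mil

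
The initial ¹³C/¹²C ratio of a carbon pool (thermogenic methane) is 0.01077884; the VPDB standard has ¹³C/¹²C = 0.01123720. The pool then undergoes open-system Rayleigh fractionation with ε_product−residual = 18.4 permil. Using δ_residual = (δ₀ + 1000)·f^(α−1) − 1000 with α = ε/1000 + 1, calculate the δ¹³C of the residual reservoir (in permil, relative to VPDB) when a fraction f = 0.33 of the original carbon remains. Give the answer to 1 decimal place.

δ₀ = (0.01077884/0.01123720 − 1)×1000 = (0.959210 − 1)×1000 = -40.790 permil
α − 1 = ε/1000 = 0.0184
f^(α−1) = 0.33^(0.0184) = 0.979807
δ_res = (-40.790 + 1000) × 0.979807 − 1000 = 939.841 − 1000 = -60.16 permil

-60.2 permil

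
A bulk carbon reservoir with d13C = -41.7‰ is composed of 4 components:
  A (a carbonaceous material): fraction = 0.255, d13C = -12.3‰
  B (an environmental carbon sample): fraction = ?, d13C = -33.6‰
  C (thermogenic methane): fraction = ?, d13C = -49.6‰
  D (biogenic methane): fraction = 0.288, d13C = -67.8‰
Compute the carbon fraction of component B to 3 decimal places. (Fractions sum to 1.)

Let f_B and f_C be the unknown fractions; fractions sum to 1 so f_B + f_C = 0.457.
Mass balance: Σ fᵢ·δᵢ = δ_bulk ⇒ f_B·(-33.6) + f_C·(-49.6) = -41.7 − (-22.663) = -19.037
Substitute f_C = 0.457 − f_B:
f_B·(-33.6 − -49.6) = -19.037 − 0.457×(-49.6) = 3.630
f_B = 3.630 / 16.0 = 0.2269

0.227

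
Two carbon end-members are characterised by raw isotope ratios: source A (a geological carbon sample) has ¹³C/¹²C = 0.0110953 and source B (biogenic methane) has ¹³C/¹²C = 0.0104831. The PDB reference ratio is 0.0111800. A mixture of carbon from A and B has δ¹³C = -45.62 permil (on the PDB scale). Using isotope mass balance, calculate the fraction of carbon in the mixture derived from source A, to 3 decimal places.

0.305

δ_A = (0.0110953/0.0111800 − 1)×1000 = (0.992424 − 1)×1000 = -7.576 permil
δ_B = (0.0104831/0.0111800 − 1)×1000 = (0.937665 − 1)×1000 = -62.335 permil
f_A = (δ_mix − δ_B)/(δ_A − δ_B) = (-45.62 − (-62.335))/(-7.576 − (-62.335))
f_A = 16.715 / 54.758 = 0.3052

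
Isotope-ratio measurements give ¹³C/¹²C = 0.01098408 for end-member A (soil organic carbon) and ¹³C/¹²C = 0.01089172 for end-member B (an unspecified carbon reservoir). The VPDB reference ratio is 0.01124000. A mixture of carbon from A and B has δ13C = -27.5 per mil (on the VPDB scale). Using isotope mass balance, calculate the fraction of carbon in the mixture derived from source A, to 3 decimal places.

δ_A = (0.01098408/0.01124000 − 1)×1000 = (0.977231 − 1)×1000 = -22.769 per mil
δ_B = (0.01089172/0.01124000 − 1)×1000 = (0.969014 − 1)×1000 = -30.986 per mil
f_A = (δ_mix − δ_B)/(δ_A − δ_B) = (-27.5 − (-30.986))/(-22.769 − (-30.986))
f_A = 3.486 / 8.217 = 0.4242

0.424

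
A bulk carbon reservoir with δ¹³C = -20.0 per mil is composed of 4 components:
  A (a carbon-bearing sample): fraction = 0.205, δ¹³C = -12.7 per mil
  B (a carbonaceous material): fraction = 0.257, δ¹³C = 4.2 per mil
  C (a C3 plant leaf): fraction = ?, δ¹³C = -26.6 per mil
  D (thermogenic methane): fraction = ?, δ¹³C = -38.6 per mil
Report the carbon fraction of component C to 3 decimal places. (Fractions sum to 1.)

Let f_C and f_D be the unknown fractions; fractions sum to 1 so f_C + f_D = 0.538.
Mass balance: Σ fᵢ·δᵢ = δ_bulk ⇒ f_C·(-26.6) + f_D·(-38.6) = -20.0 − (-1.524) = -18.476
Substitute f_D = 0.538 − f_C:
f_C·(-26.6 − -38.6) = -18.476 − 0.538×(-38.6) = 2.291
f_C = 2.291 / 12.0 = 0.1909

0.191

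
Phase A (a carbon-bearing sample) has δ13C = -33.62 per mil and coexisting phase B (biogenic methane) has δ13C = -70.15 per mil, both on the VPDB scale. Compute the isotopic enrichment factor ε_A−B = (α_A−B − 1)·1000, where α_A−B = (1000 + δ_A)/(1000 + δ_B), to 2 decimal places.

39.29 per mil

α_A−B = (1000 + -33.62) / (1000 + -70.15) = 966.38 / 929.85 = 1.039286
ε_A−B = (1.039286 − 1) × 1000 = 39.286 per mil
(The approximation ε ≈ δ_A − δ_B would give 36.53 per mil.)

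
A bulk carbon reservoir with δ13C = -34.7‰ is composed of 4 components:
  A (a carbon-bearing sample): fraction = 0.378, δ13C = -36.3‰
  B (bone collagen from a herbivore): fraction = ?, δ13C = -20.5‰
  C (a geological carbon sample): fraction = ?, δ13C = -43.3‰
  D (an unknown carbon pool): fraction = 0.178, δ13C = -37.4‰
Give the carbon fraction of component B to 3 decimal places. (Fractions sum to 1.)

Let f_B and f_C be the unknown fractions; fractions sum to 1 so f_B + f_C = 0.444.
Mass balance: Σ fᵢ·δᵢ = δ_bulk ⇒ f_B·(-20.5) + f_C·(-43.3) = -34.7 − (-20.379) = -14.321
Substitute f_C = 0.444 − f_B:
f_B·(-20.5 − -43.3) = -14.321 − 0.444×(-43.3) = 4.904
f_B = 4.904 / 22.8 = 0.2151

0.215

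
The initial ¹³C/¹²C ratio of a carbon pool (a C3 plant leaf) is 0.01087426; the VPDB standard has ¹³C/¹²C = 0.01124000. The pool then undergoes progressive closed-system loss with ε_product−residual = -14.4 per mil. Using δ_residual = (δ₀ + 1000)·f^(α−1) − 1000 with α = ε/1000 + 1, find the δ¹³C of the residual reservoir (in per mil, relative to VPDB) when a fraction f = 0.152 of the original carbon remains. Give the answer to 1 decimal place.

-5.9 per mil

δ₀ = (0.01087426/0.01124000 − 1)×1000 = (0.967461 − 1)×1000 = -32.539 per mil
α − 1 = ε/1000 = -0.0144
f^(α−1) = 0.152^(-0.0144) = 1.027499
δ_res = (-32.539 + 1000) × 1.027499 − 1000 = 994.065 − 1000 = -5.93 per mil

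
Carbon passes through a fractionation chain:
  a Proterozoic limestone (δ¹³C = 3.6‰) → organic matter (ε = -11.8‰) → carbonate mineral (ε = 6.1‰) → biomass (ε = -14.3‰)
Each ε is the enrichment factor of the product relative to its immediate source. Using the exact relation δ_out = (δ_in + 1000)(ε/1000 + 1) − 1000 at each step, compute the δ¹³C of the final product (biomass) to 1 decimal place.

step 1: δ = (3.60 + 1000)·(-11.8/1000 + 1) − 1000 = -8.24‰
step 2: δ = (-8.24 + 1000)·(6.1/1000 + 1) − 1000 = -2.19‰
step 3: δ = (-2.19 + 1000)·(-14.3/1000 + 1) − 1000 = -16.46‰

-16.5‰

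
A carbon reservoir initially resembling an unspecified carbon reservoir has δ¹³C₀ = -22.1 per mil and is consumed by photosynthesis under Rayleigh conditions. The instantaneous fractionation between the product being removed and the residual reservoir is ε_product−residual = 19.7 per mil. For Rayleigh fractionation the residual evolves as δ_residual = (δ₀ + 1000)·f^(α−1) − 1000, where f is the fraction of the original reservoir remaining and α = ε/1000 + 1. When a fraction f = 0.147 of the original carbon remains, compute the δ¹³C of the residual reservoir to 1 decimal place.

Rayleigh residual: δ_res = (δ₀ + 1000)·f^(α−1) − 1000
α = ε/1000 + 1 = 1.01970, so α − 1 = 0.01970
f^(α−1) = 0.147^(0.01970) = 0.962933
δ_res = (-22.1 + 1000) × 0.962933 − 1000 = 941.652 − 1000 = -58.35 per mil

-58.3 per mil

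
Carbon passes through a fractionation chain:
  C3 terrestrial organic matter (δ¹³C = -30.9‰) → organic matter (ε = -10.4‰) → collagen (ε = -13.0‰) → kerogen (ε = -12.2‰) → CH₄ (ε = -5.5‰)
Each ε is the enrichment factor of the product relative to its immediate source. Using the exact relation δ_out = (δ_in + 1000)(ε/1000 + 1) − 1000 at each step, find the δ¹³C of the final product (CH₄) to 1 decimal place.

step 1: δ = (-30.90 + 1000)·(-10.4/1000 + 1) − 1000 = -40.98‰
step 2: δ = (-40.98 + 1000)·(-13.0/1000 + 1) − 1000 = -53.45‰
step 3: δ = (-53.45 + 1000)·(-12.2/1000 + 1) − 1000 = -64.99‰
step 4: δ = (-64.99 + 1000)·(-5.5/1000 + 1) − 1000 = -70.14‰

-70.1‰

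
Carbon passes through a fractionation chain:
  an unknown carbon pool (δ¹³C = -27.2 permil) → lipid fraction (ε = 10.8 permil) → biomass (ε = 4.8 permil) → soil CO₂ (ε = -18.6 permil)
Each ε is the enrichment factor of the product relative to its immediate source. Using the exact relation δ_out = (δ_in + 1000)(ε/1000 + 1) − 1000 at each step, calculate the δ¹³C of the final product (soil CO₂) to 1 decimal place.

-30.4 permil

step 1: δ = (-27.20 + 1000)·(10.8/1000 + 1) − 1000 = -16.69 permil
step 2: δ = (-16.69 + 1000)·(4.8/1000 + 1) − 1000 = -11.97 permil
step 3: δ = (-11.97 + 1000)·(-18.6/1000 + 1) − 1000 = -30.35 permil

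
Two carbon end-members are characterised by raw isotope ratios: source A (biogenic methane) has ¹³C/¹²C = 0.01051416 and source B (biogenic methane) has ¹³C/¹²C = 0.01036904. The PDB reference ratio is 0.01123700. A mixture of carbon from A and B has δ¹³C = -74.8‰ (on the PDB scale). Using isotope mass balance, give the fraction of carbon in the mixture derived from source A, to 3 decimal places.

0.189

δ_A = (0.01051416/0.01123700 − 1)×1000 = (0.935673 − 1)×1000 = -64.327‰
δ_B = (0.01036904/0.01123700 − 1)×1000 = (0.922759 − 1)×1000 = -77.241‰
f_A = (δ_mix − δ_B)/(δ_A − δ_B) = (-74.8 − (-77.241))/(-64.327 − (-77.241))
f_A = 2.441 / 12.914 = 0.1890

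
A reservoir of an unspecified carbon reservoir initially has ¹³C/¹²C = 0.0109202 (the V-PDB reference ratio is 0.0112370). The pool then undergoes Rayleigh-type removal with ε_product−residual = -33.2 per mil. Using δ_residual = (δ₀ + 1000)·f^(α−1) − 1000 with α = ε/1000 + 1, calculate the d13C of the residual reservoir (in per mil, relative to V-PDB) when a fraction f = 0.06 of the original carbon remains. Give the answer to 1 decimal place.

67.0 per mil

δ₀ = (0.0109202/0.0112370 − 1)×1000 = (0.971807 − 1)×1000 = -28.193 per mil
α − 1 = ε/1000 = -0.0332
f^(α−1) = 0.06^(-0.0332) = 1.097907
δ_res = (-28.193 + 1000) × 1.097907 − 1000 = 1066.954 − 1000 = 66.95 per mil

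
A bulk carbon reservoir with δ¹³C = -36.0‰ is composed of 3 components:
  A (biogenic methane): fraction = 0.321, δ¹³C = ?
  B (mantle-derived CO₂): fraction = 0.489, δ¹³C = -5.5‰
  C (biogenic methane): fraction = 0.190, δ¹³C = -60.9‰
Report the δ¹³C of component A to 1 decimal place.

Isotope mass balance: δ_bulk = Σ fᵢ·δᵢ.
-36.0 = 0.321×δ_A + 0.489×(-5.5) + 0.190×(-60.9)
0.321·δ_A = -36.0 − (-14.261) = -21.739
δ_A = -21.739 / 0.321 = -67.72‰

-67.7‰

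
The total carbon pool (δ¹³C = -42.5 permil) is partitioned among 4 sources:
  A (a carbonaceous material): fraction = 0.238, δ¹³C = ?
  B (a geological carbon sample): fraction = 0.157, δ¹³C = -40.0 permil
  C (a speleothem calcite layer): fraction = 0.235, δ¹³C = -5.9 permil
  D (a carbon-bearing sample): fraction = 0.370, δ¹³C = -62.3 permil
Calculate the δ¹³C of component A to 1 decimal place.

-49.5 permil

Isotope mass balance: δ_bulk = Σ fᵢ·δᵢ.
-42.5 = 0.238×δ_A + 0.157×(-40.0) + 0.235×(-5.9) + 0.370×(-62.3)
0.238·δ_A = -42.5 − (-30.717) = -11.783
δ_A = -11.783 / 0.238 = -49.51 permil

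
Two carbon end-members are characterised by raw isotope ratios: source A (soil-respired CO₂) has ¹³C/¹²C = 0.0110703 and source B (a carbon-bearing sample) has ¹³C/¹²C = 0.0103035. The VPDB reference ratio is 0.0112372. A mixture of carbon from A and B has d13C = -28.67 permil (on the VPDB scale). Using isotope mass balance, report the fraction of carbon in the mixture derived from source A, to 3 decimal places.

δ_A = (0.0110703/0.0112372 − 1)×1000 = (0.985148 − 1)×1000 = -14.852 permil
δ_B = (0.0103035/0.0112372 − 1)×1000 = (0.916910 − 1)×1000 = -83.090 permil
f_A = (δ_mix − δ_B)/(δ_A − δ_B) = (-28.67 − (-83.090))/(-14.852 − (-83.090))
f_A = 54.420 / 68.238 = 0.7975

0.798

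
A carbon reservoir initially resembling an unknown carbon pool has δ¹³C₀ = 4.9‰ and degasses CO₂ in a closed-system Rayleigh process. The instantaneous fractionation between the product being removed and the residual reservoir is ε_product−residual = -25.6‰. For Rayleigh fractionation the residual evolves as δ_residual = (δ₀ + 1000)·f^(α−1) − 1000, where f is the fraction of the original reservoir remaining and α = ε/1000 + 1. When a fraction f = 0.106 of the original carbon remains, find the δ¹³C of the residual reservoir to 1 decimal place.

Rayleigh residual: δ_res = (δ₀ + 1000)·f^(α−1) − 1000
α = ε/1000 + 1 = 0.97440, so α − 1 = -0.02560
f^(α−1) = 0.106^(-0.02560) = 1.059137
δ_res = (4.9 + 1000) × 1.059137 − 1000 = 1064.327 − 1000 = 64.33‰

64.3‰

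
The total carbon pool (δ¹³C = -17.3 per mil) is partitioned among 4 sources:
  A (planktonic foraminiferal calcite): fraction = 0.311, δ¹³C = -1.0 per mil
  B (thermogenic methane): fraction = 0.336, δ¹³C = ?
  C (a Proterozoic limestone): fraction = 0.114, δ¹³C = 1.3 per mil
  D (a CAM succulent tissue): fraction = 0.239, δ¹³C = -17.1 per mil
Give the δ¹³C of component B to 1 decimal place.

-38.8 per mil

Isotope mass balance: δ_bulk = Σ fᵢ·δᵢ.
-17.3 = 0.311×(-1.0) + 0.336×δ_B + 0.114×(1.3) + 0.239×(-17.1)
0.336·δ_B = -17.3 − (-4.250) = -13.050
δ_B = -13.050 / 0.336 = -38.84 per mil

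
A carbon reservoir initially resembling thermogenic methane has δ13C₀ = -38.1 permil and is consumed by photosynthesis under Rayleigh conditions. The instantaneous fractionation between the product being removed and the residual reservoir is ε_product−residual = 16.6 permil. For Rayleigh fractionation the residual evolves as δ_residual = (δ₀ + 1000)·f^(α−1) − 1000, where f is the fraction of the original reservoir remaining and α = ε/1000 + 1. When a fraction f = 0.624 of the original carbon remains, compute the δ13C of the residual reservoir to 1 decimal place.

-45.6 permil

Rayleigh residual: δ_res = (δ₀ + 1000)·f^(α−1) − 1000
α = ε/1000 + 1 = 1.01660, so α − 1 = 0.01660
f^(α−1) = 0.624^(0.01660) = 0.992202
δ_res = (-38.1 + 1000) × 0.992202 − 1000 = 954.399 − 1000 = -45.60 permil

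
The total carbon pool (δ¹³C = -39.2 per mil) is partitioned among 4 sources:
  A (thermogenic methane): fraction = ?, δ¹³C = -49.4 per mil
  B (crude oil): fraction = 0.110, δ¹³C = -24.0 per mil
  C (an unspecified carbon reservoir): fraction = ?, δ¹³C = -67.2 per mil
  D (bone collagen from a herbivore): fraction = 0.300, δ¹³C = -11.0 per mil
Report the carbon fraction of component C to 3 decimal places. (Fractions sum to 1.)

0.231

Let f_C and f_A be the unknown fractions; fractions sum to 1 so f_C + f_A = 0.590.
Mass balance: Σ fᵢ·δᵢ = δ_bulk ⇒ f_C·(-67.2) + f_A·(-49.4) = -39.2 − (-5.940) = -33.260
Substitute f_A = 0.590 − f_C:
f_C·(-67.2 − -49.4) = -33.260 − 0.590×(-49.4) = -4.114
f_C = -4.114 / -17.8 = 0.2311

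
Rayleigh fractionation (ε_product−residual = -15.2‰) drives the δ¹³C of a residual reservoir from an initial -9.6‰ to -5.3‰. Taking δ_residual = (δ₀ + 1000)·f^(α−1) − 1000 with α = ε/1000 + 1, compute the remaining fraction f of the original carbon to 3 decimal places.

α − 1 = ε/1000 = -0.0152
(δ_res + 1000)/(δ₀ + 1000) = (-5.3 + 1000)/(-9.6 + 1000) = 994.7/990.4 = 1.004342
f = 1.004342^(1/-0.0152) = exp(ln(1.004342)/-0.0152) = exp(0.00433/-0.0152)
f = exp(-0.2850) = 0.7520

0.752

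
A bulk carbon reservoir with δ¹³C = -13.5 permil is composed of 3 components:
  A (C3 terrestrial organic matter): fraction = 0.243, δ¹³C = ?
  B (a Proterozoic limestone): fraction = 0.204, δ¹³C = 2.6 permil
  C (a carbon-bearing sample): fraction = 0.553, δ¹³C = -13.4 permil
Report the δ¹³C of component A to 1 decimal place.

-27.2 permil

Isotope mass balance: δ_bulk = Σ fᵢ·δᵢ.
-13.5 = 0.243×δ_A + 0.204×(2.6) + 0.553×(-13.4)
0.243·δ_A = -13.5 − (-6.880) = -6.620
δ_A = -6.620 / 0.243 = -27.24 permil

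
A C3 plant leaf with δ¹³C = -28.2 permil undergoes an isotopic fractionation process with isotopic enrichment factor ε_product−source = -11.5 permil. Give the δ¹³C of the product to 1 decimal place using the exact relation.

To first order, δ_product ≈ δ_source + ε = -39.7 permil.
Exactly, δ_product = (δ_source + 1000)·(ε/1000 + 1) − 1000.
δ_product = (-28.2 + 1000) × (-11.5/1000 + 1) − 1000
δ_product = -39.38 permil

-39.4 permil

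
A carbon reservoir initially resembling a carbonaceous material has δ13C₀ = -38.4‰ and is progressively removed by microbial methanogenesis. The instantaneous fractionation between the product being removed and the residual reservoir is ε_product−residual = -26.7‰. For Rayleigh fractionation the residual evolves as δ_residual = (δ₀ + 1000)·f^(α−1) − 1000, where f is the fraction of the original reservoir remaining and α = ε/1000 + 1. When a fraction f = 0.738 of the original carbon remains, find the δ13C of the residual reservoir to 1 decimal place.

-30.6‰

Rayleigh residual: δ_res = (δ₀ + 1000)·f^(α−1) − 1000
α = ε/1000 + 1 = 0.97330, so α − 1 = -0.02670
f^(α−1) = 0.738^(-0.02670) = 1.008145
δ_res = (-38.4 + 1000) × 1.008145 − 1000 = 969.432 − 1000 = -30.57‰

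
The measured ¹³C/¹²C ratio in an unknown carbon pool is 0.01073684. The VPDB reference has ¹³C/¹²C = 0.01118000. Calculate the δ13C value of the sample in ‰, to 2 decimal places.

-39.64‰

δ13C = (R_sample / R_standard − 1) × 1000
R_sample / R_standard = 0.01073684 / 0.01118000 = 0.960361
δ13C = (0.960361 − 1) × 1000 = -39.639‰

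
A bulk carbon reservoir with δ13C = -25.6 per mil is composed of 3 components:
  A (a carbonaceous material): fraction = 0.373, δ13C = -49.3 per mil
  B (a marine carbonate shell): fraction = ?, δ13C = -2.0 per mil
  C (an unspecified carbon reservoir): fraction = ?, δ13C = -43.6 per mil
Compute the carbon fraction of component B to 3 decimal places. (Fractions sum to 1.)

Let f_B and f_C be the unknown fractions; fractions sum to 1 so f_B + f_C = 0.627.
Mass balance: Σ fᵢ·δᵢ = δ_bulk ⇒ f_B·(-2.0) + f_C·(-43.6) = -25.6 − (-18.389) = -7.211
Substitute f_C = 0.627 − f_B:
f_B·(-2.0 − -43.6) = -7.211 − 0.627×(-43.6) = 20.126
f_B = 20.126 / 41.6 = 0.4838

0.484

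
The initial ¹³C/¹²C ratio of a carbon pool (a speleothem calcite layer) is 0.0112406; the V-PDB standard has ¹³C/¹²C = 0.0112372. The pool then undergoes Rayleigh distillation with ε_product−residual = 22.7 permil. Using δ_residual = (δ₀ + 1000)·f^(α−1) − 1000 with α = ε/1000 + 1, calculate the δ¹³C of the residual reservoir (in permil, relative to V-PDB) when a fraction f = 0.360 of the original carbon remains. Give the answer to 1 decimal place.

-22.6 permil

δ₀ = (0.0112406/0.0112372 − 1)×1000 = (1.000303 − 1)×1000 = 0.303 permil
α − 1 = ε/1000 = 0.0227
f^(α−1) = 0.360^(0.0227) = 0.977075
δ_res = (0.303 + 1000) × 0.977075 − 1000 = 977.371 − 1000 = -22.63 permil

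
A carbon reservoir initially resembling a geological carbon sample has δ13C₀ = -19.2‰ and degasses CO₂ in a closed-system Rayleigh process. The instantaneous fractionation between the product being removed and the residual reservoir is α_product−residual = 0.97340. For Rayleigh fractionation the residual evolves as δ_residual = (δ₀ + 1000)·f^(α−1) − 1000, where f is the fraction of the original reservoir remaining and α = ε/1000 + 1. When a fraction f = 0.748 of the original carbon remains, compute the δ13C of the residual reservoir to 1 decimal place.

-11.6‰

Rayleigh residual: δ_res = (δ₀ + 1000)·f^(α−1) − 1000
α − 1 = -0.02660
f^(α−1) = 0.748^(-0.02660) = 1.007753
δ_res = (-19.2 + 1000) × 1.007753 − 1000 = 988.404 − 1000 = -11.60‰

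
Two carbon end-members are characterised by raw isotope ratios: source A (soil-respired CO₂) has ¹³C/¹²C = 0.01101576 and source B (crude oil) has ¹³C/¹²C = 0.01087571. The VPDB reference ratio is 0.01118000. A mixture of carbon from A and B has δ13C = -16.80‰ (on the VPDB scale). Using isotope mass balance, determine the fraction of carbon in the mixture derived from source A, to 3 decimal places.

0.832

δ_A = (0.01101576/0.01118000 − 1)×1000 = (0.985309 − 1)×1000 = -14.691‰
δ_B = (0.01087571/0.01118000 − 1)×1000 = (0.972783 − 1)×1000 = -27.217‰
f_A = (δ_mix − δ_B)/(δ_A − δ_B) = (-16.80 − (-27.217))/(-14.691 − (-27.217))
f_A = 10.417 / 12.527 = 0.8316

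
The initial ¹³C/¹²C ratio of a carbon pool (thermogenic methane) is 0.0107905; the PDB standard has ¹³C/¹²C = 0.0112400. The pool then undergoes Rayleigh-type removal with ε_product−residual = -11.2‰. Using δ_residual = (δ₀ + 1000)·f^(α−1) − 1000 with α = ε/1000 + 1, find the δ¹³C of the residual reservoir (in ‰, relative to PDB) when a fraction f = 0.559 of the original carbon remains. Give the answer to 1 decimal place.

-33.7‰

δ₀ = (0.0107905/0.0112400 − 1)×1000 = (0.960009 − 1)×1000 = -39.991‰
α − 1 = ε/1000 = -0.0112
f^(α−1) = 0.559^(-0.0112) = 1.006535
δ_res = (-39.991 + 1000) × 1.006535 − 1000 = 966.283 − 1000 = -33.72‰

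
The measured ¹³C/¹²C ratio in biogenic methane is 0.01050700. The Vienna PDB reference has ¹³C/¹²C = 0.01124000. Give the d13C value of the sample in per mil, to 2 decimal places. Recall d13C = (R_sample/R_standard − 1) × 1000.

d13C = (R_sample / R_standard − 1) × 1000
R_sample / R_standard = 0.01050700 / 0.01124000 = 0.934786
d13C = (0.934786 − 1) × 1000 = -65.214 per mil

-65.21 per mil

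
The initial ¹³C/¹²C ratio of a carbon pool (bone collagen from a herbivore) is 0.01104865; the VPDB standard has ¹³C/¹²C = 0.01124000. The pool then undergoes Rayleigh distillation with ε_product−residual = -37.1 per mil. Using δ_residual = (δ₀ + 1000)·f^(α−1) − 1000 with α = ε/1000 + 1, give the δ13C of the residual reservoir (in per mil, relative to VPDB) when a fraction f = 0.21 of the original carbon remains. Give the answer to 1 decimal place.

δ₀ = (0.01104865/0.01124000 − 1)×1000 = (0.982976 − 1)×1000 = -17.024 per mil
α − 1 = ε/1000 = -0.0371
f^(α−1) = 0.21^(-0.0371) = 1.059609
δ_res = (-17.024 + 1000) × 1.059609 − 1000 = 1041.570 − 1000 = 41.57 per mil

41.6 per mil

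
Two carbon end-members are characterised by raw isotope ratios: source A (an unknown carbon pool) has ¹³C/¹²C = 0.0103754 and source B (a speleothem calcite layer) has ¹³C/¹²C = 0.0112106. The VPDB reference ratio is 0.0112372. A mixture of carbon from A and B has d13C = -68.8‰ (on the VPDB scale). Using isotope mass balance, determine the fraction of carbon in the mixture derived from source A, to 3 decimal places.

0.894

δ_A = (0.0103754/0.0112372 − 1)×1000 = (0.923308 − 1)×1000 = -76.692‰
δ_B = (0.0112106/0.0112372 − 1)×1000 = (0.997633 − 1)×1000 = -2.367‰
f_A = (δ_mix − δ_B)/(δ_A − δ_B) = (-68.8 − (-2.367))/(-76.692 − (-2.367))
f_A = -66.433 / -74.325 = 0.8938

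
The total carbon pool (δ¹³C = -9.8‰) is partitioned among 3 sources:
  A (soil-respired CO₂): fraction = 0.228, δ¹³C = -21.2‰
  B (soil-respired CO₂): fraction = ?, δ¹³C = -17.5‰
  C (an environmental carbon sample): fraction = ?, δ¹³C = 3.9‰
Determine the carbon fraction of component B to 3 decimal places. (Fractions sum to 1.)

Let f_B and f_C be the unknown fractions; fractions sum to 1 so f_B + f_C = 0.772.
Mass balance: Σ fᵢ·δᵢ = δ_bulk ⇒ f_B·(-17.5) + f_C·(3.9) = -9.8 − (-4.834) = -4.966
Substitute f_C = 0.772 − f_B:
f_B·(-17.5 − 3.9) = -4.966 − 0.772×(3.9) = -7.977
f_B = -7.977 / -21.4 = 0.3728

0.373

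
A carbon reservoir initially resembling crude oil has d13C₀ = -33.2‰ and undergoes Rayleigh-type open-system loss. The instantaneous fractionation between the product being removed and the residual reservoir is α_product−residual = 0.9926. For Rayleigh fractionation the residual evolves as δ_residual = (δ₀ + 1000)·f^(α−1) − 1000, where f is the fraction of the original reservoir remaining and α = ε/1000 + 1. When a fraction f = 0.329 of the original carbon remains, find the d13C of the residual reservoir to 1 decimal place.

-25.2‰

Rayleigh residual: δ_res = (δ₀ + 1000)·f^(α−1) − 1000
α − 1 = -0.00740
f^(α−1) = 0.329^(-0.00740) = 1.008260
δ_res = (-33.2 + 1000) × 1.008260 − 1000 = 974.786 − 1000 = -25.21‰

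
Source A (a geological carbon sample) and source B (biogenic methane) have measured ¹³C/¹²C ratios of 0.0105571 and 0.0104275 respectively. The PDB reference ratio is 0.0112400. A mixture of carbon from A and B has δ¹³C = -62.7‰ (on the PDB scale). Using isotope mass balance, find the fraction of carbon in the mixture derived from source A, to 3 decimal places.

δ_A = (0.0105571/0.0112400 − 1)×1000 = (0.939244 − 1)×1000 = -60.756‰
δ_B = (0.0104275/0.0112400 − 1)×1000 = (0.927714 − 1)×1000 = -72.286‰
f_A = (δ_mix − δ_B)/(δ_A − δ_B) = (-62.7 − (-72.286))/(-60.756 − (-72.286))
f_A = 9.586 / 11.530 = 0.8314

0.831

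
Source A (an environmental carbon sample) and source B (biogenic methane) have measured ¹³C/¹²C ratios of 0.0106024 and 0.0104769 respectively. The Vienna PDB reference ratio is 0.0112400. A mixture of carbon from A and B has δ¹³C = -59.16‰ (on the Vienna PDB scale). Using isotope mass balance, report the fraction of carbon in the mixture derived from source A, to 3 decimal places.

δ_A = (0.0106024/0.0112400 − 1)×1000 = (0.943274 − 1)×1000 = -56.726‰
δ_B = (0.0104769/0.0112400 − 1)×1000 = (0.932109 − 1)×1000 = -67.891‰
f_A = (δ_mix − δ_B)/(δ_A − δ_B) = (-59.16 − (-67.891))/(-56.726 − (-67.891))
f_A = 8.731 / 11.165 = 0.7820

0.782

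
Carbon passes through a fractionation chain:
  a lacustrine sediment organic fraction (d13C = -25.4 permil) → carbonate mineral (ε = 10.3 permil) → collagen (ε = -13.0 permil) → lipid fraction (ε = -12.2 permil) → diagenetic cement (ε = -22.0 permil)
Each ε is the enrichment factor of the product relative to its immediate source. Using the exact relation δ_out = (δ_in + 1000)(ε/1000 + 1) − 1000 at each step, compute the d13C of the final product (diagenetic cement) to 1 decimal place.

-61.1 permil

step 1: δ = (-25.40 + 1000)·(10.3/1000 + 1) − 1000 = -15.36 permil
step 2: δ = (-15.36 + 1000)·(-13.0/1000 + 1) − 1000 = -28.16 permil
step 3: δ = (-28.16 + 1000)·(-12.2/1000 + 1) − 1000 = -40.02 permil
step 4: δ = (-40.02 + 1000)·(-22.0/1000 + 1) − 1000 = -61.14 permil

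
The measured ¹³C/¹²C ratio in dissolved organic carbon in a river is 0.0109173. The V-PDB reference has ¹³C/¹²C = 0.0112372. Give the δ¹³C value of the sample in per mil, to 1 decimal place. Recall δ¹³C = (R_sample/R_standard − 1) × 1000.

-28.5 per mil

δ¹³C = (R_sample / R_standard − 1) × 1000
R_sample / R_standard = 0.0109173 / 0.0112372 = 0.971532
δ¹³C = (0.971532 − 1) × 1000 = -28.47 per mil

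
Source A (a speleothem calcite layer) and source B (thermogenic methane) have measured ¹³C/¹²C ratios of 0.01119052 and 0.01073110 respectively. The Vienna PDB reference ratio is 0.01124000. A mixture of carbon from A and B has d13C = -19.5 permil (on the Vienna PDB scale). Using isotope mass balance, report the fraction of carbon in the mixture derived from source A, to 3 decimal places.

0.631

δ_A = (0.01119052/0.01124000 − 1)×1000 = (0.995598 − 1)×1000 = -4.402 permil
δ_B = (0.01073110/0.01124000 − 1)×1000 = (0.954724 − 1)×1000 = -45.276 permil
f_A = (δ_mix − δ_B)/(δ_A − δ_B) = (-19.5 − (-45.276))/(-4.402 − (-45.276))
f_A = 25.776 / 40.874 = 0.6306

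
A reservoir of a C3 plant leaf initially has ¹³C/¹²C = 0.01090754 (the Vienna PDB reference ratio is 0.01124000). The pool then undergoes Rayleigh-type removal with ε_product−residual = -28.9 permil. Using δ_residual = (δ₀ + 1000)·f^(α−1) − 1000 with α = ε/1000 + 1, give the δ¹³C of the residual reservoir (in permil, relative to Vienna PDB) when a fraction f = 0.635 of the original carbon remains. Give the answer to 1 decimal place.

δ₀ = (0.01090754/0.01124000 − 1)×1000 = (0.970422 − 1)×1000 = -29.578 permil
α − 1 = ε/1000 = -0.0289
f^(α−1) = 0.635^(-0.0289) = 1.013211
δ_res = (-29.578 + 1000) × 1.013211 − 1000 = 983.242 − 1000 = -16.76 permil

-16.8 permil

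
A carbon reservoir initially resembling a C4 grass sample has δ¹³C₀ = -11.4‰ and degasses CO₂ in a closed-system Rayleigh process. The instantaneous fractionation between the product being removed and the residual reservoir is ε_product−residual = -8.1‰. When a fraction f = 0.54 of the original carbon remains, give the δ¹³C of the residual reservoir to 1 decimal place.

-6.5‰

Rayleigh residual: δ_res = (δ₀ + 1000)·f^(α−1) − 1000
α = ε/1000 + 1 = 0.99190, so α − 1 = -0.00810
f^(α−1) = 0.54^(-0.00810) = 1.005004
δ_res = (-11.4 + 1000) × 1.005004 − 1000 = 993.547 − 1000 = -6.45‰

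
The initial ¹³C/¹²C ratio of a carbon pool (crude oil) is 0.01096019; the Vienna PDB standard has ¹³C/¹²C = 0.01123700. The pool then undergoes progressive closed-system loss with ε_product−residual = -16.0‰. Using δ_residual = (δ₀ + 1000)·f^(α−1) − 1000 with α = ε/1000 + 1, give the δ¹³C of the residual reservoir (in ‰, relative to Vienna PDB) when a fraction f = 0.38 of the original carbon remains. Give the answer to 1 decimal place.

δ₀ = (0.01096019/0.01123700 − 1)×1000 = (0.975366 − 1)×1000 = -24.634‰
α − 1 = ε/1000 = -0.0160
f^(α−1) = 0.38^(-0.0160) = 1.015602
δ_res = (-24.634 + 1000) × 1.015602 − 1000 = 990.584 − 1000 = -9.42‰

-9.4‰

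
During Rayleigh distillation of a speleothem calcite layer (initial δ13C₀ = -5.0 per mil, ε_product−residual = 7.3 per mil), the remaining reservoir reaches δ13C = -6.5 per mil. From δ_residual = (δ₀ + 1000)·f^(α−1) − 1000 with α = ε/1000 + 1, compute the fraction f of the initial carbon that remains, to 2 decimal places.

0.81

α − 1 = ε/1000 = 0.0073
(δ_res + 1000)/(δ₀ + 1000) = (-6.5 + 1000)/(-5.0 + 1000) = 993.5/995.0 = 0.998492
f = 0.998492^(1/0.0073) = exp(ln(0.998492)/0.0073) = exp(-0.00151/0.0073)
f = exp(-0.2067) = 0.8133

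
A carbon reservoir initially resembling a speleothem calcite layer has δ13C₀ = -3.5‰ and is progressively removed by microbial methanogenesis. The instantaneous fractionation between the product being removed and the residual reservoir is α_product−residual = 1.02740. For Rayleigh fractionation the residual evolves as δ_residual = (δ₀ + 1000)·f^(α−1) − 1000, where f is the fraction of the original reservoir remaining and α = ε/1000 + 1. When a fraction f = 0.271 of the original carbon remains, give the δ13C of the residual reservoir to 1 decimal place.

-38.5‰

Rayleigh residual: δ_res = (δ₀ + 1000)·f^(α−1) − 1000
α − 1 = 0.02740
f^(α−1) = 0.271^(0.02740) = 0.964858
δ_res = (-3.5 + 1000) × 0.964858 − 1000 = 961.481 − 1000 = -38.52‰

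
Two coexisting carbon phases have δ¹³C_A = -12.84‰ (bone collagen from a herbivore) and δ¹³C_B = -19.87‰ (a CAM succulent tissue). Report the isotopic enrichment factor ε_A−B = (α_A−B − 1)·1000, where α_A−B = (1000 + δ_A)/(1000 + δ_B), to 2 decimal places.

7.17‰

α_A−B = (1000 + -12.84) / (1000 + -19.87) = 987.16 / 980.13 = 1.007173
ε_A−B = (1.007173 − 1) × 1000 = 7.173‰
(The approximation ε ≈ δ_A − δ_B would give 7.03‰.)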